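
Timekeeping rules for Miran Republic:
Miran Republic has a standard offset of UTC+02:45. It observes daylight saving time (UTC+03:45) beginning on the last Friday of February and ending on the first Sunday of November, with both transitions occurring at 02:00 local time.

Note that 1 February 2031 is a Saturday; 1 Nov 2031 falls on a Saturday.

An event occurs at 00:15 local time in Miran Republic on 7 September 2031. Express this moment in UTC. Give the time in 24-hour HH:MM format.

20:30

1 February 2031 is a Saturday, so Fridays fall on 7, 14, 21, 28; the last is February 28.
1 November 2031 is a Saturday, so the first Sunday is November 2.
7 September 2031 falls between 28 February and 2 November, so daylight saving is in effect and Miran Republic is at UTC+03:45.
00:15 local − 3h45m = 20:30 UTC (rolling into the previous day, 6 September 2031).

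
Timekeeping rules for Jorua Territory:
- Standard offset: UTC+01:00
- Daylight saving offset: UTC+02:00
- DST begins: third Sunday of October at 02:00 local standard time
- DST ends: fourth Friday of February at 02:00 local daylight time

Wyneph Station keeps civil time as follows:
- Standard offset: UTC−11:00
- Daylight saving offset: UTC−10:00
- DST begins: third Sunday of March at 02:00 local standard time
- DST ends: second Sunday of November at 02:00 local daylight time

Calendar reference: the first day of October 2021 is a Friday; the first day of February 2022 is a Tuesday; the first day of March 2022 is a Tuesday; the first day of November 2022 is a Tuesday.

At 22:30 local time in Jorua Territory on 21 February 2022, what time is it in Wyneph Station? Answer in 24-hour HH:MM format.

09:30

1 October 2021 is a Friday, so the first Sunday is October 3 and the third is October 17.
1 February 2022 is a Tuesday, so the first Friday is February 4 and the fourth is February 25.
21 February 2022 falls between 17 October 2021 and 25 February 2022, so daylight saving is in effect and Jorua Territory is at UTC+02:00.
22:30 Jorua Territory − 2h = 20:30 UTC.
1 March 2022 is a Tuesday, so the first Sunday is March 6 and the third is March 20.
1 November 2022 is a Tuesday, so the first Sunday is November 6 and the second is November 13.
At the standard offset (UTC−11:00), 20:30 UTC − 11h = 09:30 Wyneph Station standard time.
Daylight saving runs 20 March – 13 November; the standard-time date in Wyneph Station, 21 February 2022, is outside that window, so Wyneph Station is on standard time at UTC−11:00.
20:30 UTC − 11h = 09:30 Wyneph Station.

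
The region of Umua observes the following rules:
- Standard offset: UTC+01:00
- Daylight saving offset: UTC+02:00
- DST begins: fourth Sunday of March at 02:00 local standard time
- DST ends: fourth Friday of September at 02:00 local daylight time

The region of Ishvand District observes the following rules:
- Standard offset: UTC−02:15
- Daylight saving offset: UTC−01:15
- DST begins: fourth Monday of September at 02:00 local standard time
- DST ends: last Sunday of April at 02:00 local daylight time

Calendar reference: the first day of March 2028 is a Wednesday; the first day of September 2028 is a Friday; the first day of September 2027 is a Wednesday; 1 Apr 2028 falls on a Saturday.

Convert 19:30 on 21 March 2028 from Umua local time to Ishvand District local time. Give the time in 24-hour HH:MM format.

17:15

1 March 2028 is a Wednesday, so the first Sunday is March 5 and the fourth is March 26.
1 September 2028 is a Friday, so the first Friday is September 1 and the fourth is September 22.
21 March 2028 is outside the daylight-saving period (26 March – 22 September), so Umua is on standard time, UTC+01:00.
19:30 Umua − 1h = 18:30 UTC.
1 September 2027 is a Wednesday, so the first Monday is September 6 and the fourth is September 27.
1 April 2028 is a Saturday, so Sundays fall on 2, 9, 16, 23, 30; the last is April 30.
At the standard offset (UTC−02:15), 18:30 UTC − 2h15m = 16:15 Ishvand District standard time.
The standard-time date in Ishvand District, 21 March 2028, falls between 27 September 2027 and 30 April 2028, so daylight saving is in effect and Ishvand District is at UTC−01:15.
18:30 UTC − 1h15m = 17:15 Ishvand District.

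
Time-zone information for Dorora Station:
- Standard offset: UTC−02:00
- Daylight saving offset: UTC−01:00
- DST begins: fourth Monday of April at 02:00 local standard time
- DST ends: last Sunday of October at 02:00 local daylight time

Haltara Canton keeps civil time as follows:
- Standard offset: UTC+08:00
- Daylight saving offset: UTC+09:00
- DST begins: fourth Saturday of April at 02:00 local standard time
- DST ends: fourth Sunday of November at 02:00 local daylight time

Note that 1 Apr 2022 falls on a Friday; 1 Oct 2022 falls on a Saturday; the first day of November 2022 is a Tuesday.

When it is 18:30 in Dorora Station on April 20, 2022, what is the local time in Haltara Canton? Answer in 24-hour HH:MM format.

04:30

1 April 2022 is a Friday, so the first Monday is April 4 and the fourth is April 25.
1 October 2022 is a Saturday, so Sundays fall on 2, 9, 16, 23, 30; the last is October 30.
April 20, 2022 does not fall between 25 April and 30 October, so daylight saving is not in effect and Dorora Station is at UTC−02:00.
18:30 Dorora Station + 2h = 20:30 UTC.
1 April 2022 is a Friday, so the first Saturday is April 2 and the fourth is April 23.
1 November 2022 is a Tuesday, so the first Sunday is November 6 and the fourth is November 27.
At the standard offset (UTC+08:00), 20:30 UTC + 8h = 04:30 Haltara Canton standard time (rolling into the next day, 21 April 2022).
Daylight saving runs 23 April – 27 November; the standard-time date in Haltara Canton, April 21, 2022, is outside that window, so Haltara Canton is on standard time at UTC+08:00.
20:30 UTC + 8h = 04:30 Haltara Canton (rolling into the next day, 21 April 2022).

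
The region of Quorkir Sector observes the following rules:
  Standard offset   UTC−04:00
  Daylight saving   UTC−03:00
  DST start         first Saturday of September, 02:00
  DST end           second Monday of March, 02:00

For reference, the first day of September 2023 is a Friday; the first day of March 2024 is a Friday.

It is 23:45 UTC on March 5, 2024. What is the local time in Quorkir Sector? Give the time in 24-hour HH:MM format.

1 September 2023 is a Friday, so the first Saturday is September 2.
1 March 2024 is a Friday, so the first Monday is March 4 and the second is March 11.
At the standard offset (UTC−04:00), 23:45 UTC − 4h = 19:45 Quorkir Sector standard time.
Daylight saving runs 2 September 2023 – 11 March 2024; the standard-time date in Quorkir Sector, March 5, 2024, is inside that window, so Quorkir Sector is at UTC−03:00.
23:45 UTC − 3h = 20:45 local.

20:45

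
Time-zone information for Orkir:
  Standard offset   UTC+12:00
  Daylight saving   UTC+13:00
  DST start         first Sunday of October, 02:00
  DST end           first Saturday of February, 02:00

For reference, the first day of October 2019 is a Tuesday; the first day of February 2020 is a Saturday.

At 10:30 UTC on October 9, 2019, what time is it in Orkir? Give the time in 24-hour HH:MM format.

23:30

1 October 2019 is a Tuesday, so the first Sunday is October 6.
1 February 2020 is a Saturday, so the first Saturday is February 1.
At the standard offset (UTC+12:00), 10:30 UTC + 12h = 22:30 Orkir standard time.
The standard-time date in Orkir, October 9, 2019, lies within the daylight-saving period (6 October 2019 – 1 February 2020), so Orkir is on daylight time, UTC+13:00.
10:30 UTC + 13h = 23:30 local.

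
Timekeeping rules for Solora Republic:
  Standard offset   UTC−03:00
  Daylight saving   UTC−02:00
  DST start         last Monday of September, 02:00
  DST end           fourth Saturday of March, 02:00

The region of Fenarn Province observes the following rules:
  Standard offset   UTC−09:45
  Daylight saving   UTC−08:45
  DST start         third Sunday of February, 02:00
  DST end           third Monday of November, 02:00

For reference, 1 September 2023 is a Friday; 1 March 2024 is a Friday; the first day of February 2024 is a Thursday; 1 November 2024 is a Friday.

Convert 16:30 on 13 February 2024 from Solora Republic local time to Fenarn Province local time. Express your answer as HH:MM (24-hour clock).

1 September 2023 is a Friday, so Mondays fall on 4, 11, 18, 25; the last is September 25.
1 March 2024 is a Friday, so the first Saturday is March 2 and the fourth is March 23.
Daylight saving runs 25 September 2023 – 23 March 2024; 13 February 2024 is inside that window, so Solora Republic is at UTC−02:00.
16:30 Solora Republic + 2h = 18:30 UTC.
1 February 2024 is a Thursday, so the first Sunday is February 4 and the third is February 18.
1 November 2024 is a Friday, so the first Monday is November 4 and the third is November 18.
At the standard offset (UTC−09:45), 18:30 UTC − 9h45m = 08:45 Fenarn Province standard time.
The standard-time date in Fenarn Province, 13 February 2024, does not fall between 18 February and 18 November, so daylight saving is not in effect and Fenarn Province is at UTC−09:45.
18:30 UTC − 9h45m = 08:45 Fenarn Province.

08:45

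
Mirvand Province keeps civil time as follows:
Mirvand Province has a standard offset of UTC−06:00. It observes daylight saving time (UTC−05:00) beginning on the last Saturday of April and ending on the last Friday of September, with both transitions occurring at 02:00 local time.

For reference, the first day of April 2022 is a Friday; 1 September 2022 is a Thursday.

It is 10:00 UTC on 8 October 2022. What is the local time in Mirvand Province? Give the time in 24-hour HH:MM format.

1 April 2022 is a Friday, so Saturdays fall on 2, 9, 16, 23, 30; the last is April 30.
1 September 2022 is a Thursday, so Fridays fall on 2, 9, 16, 23, 30; the last is September 30.
At the standard offset (UTC−06:00), 10:00 UTC − 6h = 04:00 Mirvand Province standard time.
The standard-time date in Mirvand Province, 8 October 2022, is outside the daylight-saving period (30 April – 30 September), so Mirvand Province is on standard time, UTC−06:00.
10:00 UTC − 6h = 04:00 local.

04:00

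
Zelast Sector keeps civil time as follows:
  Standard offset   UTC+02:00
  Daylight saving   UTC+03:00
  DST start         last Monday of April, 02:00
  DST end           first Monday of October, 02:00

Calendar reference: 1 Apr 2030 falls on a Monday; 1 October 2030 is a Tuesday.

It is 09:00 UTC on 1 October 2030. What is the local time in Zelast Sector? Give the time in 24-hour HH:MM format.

1 April 2030 is a Monday, so Mondays fall on 1, 8, 15, 22, 29; the last is April 29.
1 October 2030 is a Tuesday, so the first Monday is October 7.
At the standard offset (UTC+02:00), 09:00 UTC + 2h = 11:00 Zelast Sector standard time.
The standard-time date in Zelast Sector, 1 October 2030, falls between 29 April and 7 October, so daylight saving is in effect and Zelast Sector is at UTC+03:00.
09:00 UTC + 3h = 12:00 local.

12:00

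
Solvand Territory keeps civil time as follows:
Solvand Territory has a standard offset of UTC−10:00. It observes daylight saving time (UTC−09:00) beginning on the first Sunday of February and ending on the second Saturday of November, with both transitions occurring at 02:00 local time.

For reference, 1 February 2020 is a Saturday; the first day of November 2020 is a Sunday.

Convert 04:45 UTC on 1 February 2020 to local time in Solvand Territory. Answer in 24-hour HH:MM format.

18:45

1 February 2020 is a Saturday, so the first Sunday is February 2.
1 November 2020 is a Sunday, so the first Saturday is November 7 and the second is November 14.
At the standard offset (UTC−10:00), 04:45 UTC − 10h = 18:45 Solvand Territory standard time (rolling into the previous day, 31 January 2020).
Daylight saving runs 2 February – 14 November; the standard-time date in Solvand Territory, 31 January 2020, is outside that window, so Solvand Territory is on standard time at UTC−10:00.
04:45 UTC − 10h = 18:45 local (rolling into the previous day, 31 January 2020).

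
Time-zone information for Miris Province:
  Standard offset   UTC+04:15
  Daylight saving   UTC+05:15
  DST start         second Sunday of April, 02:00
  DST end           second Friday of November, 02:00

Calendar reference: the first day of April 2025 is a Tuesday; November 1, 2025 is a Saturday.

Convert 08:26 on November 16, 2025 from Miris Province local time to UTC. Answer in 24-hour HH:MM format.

04:11

1 April 2025 is a Tuesday, so the first Sunday is April 6 and the second is April 13.
1 November 2025 is a Saturday, so the first Friday is November 7 and the second is November 14.
November 16, 2025 does not fall between 13 April and 14 November, so daylight saving is not in effect and Miris Province is at UTC+04:15.
08:26 local − 4h15m = 04:11 UTC.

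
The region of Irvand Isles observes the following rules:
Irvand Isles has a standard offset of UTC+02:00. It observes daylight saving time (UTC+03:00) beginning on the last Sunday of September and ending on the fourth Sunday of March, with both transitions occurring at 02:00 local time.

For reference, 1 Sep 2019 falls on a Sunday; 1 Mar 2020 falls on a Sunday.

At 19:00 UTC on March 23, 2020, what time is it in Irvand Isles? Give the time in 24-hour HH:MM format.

1 September 2019 is a Sunday, so Sundays fall on 1, 8, 15, 22, 29; the last is September 29.
1 March 2020 is a Sunday, so the first Sunday is March 1 and the fourth is March 22.
At the standard offset (UTC+02:00), 19:00 UTC + 2h = 21:00 Irvand Isles standard time.
Daylight saving runs 29 September 2019 – 22 March 2020; the standard-time date in Irvand Isles, March 23, 2020, is outside that window, so Irvand Isles is on standard time at UTC+02:00.
19:00 UTC + 2h = 21:00 local.

21:00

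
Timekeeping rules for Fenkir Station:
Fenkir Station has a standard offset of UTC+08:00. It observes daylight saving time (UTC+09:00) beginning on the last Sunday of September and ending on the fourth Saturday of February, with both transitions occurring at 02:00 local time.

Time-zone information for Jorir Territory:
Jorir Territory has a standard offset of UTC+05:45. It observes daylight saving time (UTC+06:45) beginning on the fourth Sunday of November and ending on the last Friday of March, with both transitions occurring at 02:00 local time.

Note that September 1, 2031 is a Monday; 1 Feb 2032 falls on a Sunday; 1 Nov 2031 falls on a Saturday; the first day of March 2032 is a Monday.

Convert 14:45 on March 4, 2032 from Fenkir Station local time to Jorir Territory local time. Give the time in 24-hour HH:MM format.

1 September 2031 is a Monday, so Sundays fall on 7, 14, 21, 28; the last is September 28.
1 February 2032 is a Sunday, so the first Saturday is February 7 and the fourth is February 28.
Daylight saving runs 28 September 2031 – 28 February 2032; March 4, 2032 is outside that window, so Fenkir Station is on standard time at UTC+08:00.
14:45 Fenkir Station − 8h = 06:45 UTC.
1 November 2031 is a Saturday, so the first Sunday is November 2 and the fourth is November 23.
1 March 2032 is a Monday, so Fridays fall on 5, 12, 19, 26; the last is March 26.
At the standard offset (UTC+05:45), 06:45 UTC + 5h45m = 12:30 Jorir Territory standard time.
The standard-time date in Jorir Territory, March 4, 2032, lies within the daylight-saving period (23 November 2031 – 26 March 2032), so Jorir Territory is on daylight time, UTC+06:45.
06:45 UTC + 6h45m = 13:30 Jorir Territory.

13:30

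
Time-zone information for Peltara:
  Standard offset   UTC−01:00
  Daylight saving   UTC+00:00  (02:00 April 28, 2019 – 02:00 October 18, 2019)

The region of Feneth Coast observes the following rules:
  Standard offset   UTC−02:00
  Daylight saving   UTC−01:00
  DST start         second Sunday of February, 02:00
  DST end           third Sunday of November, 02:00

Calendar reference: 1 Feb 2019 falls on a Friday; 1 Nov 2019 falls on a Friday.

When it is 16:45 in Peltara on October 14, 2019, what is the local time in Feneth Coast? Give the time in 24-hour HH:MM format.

October 14, 2019 falls between 28 April and 18 October, so daylight saving is in effect and Peltara is at UTC+00:00.
16:45 Peltara − 0h = 16:45 UTC.
1 February 2019 is a Friday, so the first Sunday is February 3 and the second is February 10.
1 November 2019 is a Friday, so the first Sunday is November 3 and the third is November 17.
At the standard offset (UTC−02:00), 16:45 UTC − 2h = 14:45 Feneth Coast standard time.
Daylight saving runs 10 February – 17 November; the standard-time date in Feneth Coast, October 14, 2019, is inside that window, so Feneth Coast is at UTC−01:00.
16:45 UTC − 1h = 15:45 Feneth Coast.

15:45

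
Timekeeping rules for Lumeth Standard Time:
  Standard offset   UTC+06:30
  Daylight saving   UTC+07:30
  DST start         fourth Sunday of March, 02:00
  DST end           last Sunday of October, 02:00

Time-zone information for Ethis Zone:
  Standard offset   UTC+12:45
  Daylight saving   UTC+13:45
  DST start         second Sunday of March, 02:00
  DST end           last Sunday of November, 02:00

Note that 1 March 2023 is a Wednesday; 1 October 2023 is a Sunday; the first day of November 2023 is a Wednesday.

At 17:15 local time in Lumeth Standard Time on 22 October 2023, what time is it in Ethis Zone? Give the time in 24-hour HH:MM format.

1 March 2023 is a Wednesday, so the first Sunday is March 5 and the fourth is March 26.
1 October 2023 is a Sunday, so Sundays fall on 1, 8, 15, 22, 29; the last is October 29.
22 October 2023 falls between 26 March and 29 October, so daylight saving is in effect and Lumeth Standard Time is at UTC+07:30.
17:15 Lumeth Standard Time − 7h30m = 09:45 UTC.
1 March 2023 is a Wednesday, so the first Sunday is March 5 and the second is March 12.
1 November 2023 is a Wednesday, so Sundays fall on 5, 12, 19, 26; the last is November 26.
At the standard offset (UTC+12:45), 09:45 UTC + 12h45m = 22:30 Ethis Zone standard time.
The standard-time date in Ethis Zone, 22 October 2023, lies within the daylight-saving period (12 March – 26 November), so Ethis Zone is on daylight time, UTC+13:45.
09:45 UTC + 13h45m = 23:30 Ethis Zone.

23:30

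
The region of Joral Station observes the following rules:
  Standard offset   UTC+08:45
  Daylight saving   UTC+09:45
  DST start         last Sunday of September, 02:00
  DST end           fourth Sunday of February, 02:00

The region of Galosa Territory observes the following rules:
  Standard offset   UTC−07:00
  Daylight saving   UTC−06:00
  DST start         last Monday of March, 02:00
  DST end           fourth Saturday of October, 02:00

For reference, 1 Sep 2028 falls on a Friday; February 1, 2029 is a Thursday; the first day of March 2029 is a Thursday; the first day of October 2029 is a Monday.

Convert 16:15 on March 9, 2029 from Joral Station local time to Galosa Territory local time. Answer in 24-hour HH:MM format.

1 September 2028 is a Friday, so Sundays fall on 3, 10, 17, 24; the last is September 24.
1 February 2029 is a Thursday, so the first Sunday is February 4 and the fourth is February 25.
March 9, 2029 does not fall between 24 September 2028 and 25 February 2029, so daylight saving is not in effect and Joral Station is at UTC+08:45.
16:15 Joral Station − 8h45m = 07:30 UTC.
1 March 2029 is a Thursday, so Mondays fall on 5, 12, 19, 26; the last is March 26.
1 October 2029 is a Monday, so the first Saturday is October 6 and the fourth is October 27.
At the standard offset (UTC−07:00), 07:30 UTC − 7h = 00:30 Galosa Territory standard time.
The standard-time date in Galosa Territory, March 9, 2029, is outside the daylight-saving period (26 March – 27 October), so Galosa Territory is on standard time, UTC−07:00.
07:30 UTC − 7h = 00:30 Galosa Territory.

00:30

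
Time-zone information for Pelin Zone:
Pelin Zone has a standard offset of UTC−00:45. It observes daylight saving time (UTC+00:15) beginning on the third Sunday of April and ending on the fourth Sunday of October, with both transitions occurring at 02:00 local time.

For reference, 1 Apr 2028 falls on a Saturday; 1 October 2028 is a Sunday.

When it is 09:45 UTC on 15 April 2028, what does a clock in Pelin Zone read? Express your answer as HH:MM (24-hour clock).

1 April 2028 is a Saturday, so the first Sunday is April 2 and the third is April 16.
1 October 2028 is a Sunday, so the first Sunday is October 1 and the fourth is October 22.
At the standard offset (UTC−00:45), 09:45 UTC − 0h45m = 09:00 Pelin Zone standard time.
The standard-time date in Pelin Zone, 15 April 2028, does not fall between 16 April and 22 October, so daylight saving is not in effect and Pelin Zone is at UTC−00:45.
09:45 UTC − 0h45m = 09:00 local.

09:00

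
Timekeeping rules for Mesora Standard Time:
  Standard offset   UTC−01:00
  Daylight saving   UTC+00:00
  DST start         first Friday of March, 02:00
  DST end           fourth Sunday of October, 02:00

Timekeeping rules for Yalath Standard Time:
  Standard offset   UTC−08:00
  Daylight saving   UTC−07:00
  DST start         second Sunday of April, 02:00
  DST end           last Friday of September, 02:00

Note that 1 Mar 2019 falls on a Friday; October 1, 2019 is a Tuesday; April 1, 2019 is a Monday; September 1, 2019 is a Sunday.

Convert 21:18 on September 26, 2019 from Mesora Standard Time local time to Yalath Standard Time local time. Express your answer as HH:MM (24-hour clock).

14:18

1 March 2019 is a Friday, so the first Friday is March 1.
1 October 2019 is a Tuesday, so the first Sunday is October 6 and the fourth is October 27.
September 26, 2019 falls between 1 March and 27 October, so daylight saving is in effect and Mesora Standard Time is at UTC+00:00.
21:18 Mesora Standard Time − 0h = 21:18 UTC.
1 April 2019 is a Monday, so the first Sunday is April 7 and the second is April 14.
1 September 2019 is a Sunday, so Fridays fall on 6, 13, 20, 27; the last is September 27.
At the standard offset (UTC−08:00), 21:18 UTC − 8h = 13:18 Yalath Standard Time standard time.
The standard-time date in Yalath Standard Time, September 26, 2019, lies within the daylight-saving period (14 April – 27 September), so Yalath Standard Time is on daylight time, UTC−07:00.
21:18 UTC − 7h = 14:18 Yalath Standard Time.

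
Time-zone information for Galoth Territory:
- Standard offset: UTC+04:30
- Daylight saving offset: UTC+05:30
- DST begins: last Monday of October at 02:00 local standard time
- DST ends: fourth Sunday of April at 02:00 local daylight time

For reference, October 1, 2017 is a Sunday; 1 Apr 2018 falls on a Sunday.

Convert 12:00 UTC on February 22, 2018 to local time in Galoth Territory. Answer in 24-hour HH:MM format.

1 October 2017 is a Sunday, so Mondays fall on 2, 9, 16, 23, 30; the last is October 30.
1 April 2018 is a Sunday, so the first Sunday is April 1 and the fourth is April 22.
At the standard offset (UTC+04:30), 12:00 UTC + 4h30m = 16:30 Galoth Territory standard time.
The standard-time date in Galoth Territory, February 22, 2018, lies within the daylight-saving period (30 October 2017 – 22 April 2018), so Galoth Territory is on daylight time, UTC+05:30.
12:00 UTC + 5h30m = 17:30 local.

17:30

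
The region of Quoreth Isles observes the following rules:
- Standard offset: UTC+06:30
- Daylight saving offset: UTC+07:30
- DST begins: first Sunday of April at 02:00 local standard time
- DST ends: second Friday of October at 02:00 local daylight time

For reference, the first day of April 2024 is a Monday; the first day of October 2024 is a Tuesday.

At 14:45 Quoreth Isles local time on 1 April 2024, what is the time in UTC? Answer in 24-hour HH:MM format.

08:15

1 April 2024 is a Monday, so the first Sunday is April 7.
1 October 2024 is a Tuesday, so the first Friday is October 4 and the second is October 11.
1 April 2024 is outside the daylight-saving period (7 April – 11 October), so Quoreth Isles is on standard time, UTC+06:30.
14:45 local − 6h30m = 08:15 UTC.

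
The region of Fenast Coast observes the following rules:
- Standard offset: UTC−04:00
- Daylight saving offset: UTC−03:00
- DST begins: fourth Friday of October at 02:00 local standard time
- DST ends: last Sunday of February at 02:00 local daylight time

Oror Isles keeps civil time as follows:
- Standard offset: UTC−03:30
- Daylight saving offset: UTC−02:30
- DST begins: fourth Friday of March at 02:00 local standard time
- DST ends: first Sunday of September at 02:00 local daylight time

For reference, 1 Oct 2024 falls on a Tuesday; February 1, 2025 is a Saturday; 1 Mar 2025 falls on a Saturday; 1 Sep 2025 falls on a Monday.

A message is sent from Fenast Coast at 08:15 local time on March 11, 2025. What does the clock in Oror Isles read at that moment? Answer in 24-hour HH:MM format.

1 October 2024 is a Tuesday, so the first Friday is October 4 and the fourth is October 25.
1 February 2025 is a Saturday, so Sundays fall on 2, 9, 16, 23; the last is February 23.
Daylight saving runs 25 October 2024 – 23 February 2025; March 11, 2025 is outside that window, so Fenast Coast is on standard time at UTC−04:00.
08:15 Fenast Coast + 4h = 12:15 UTC.
1 March 2025 is a Saturday, so the first Friday is March 7 and the fourth is March 28.
1 September 2025 is a Monday, so the first Sunday is September 7.
At the standard offset (UTC−03:30), 12:15 UTC − 3h30m = 08:45 Oror Isles standard time.
The standard-time date in Oror Isles, March 11, 2025, is outside the daylight-saving period (28 March – 7 September), so Oror Isles is on standard time, UTC−03:30.
12:15 UTC − 3h30m = 08:45 Oror Isles.

08:45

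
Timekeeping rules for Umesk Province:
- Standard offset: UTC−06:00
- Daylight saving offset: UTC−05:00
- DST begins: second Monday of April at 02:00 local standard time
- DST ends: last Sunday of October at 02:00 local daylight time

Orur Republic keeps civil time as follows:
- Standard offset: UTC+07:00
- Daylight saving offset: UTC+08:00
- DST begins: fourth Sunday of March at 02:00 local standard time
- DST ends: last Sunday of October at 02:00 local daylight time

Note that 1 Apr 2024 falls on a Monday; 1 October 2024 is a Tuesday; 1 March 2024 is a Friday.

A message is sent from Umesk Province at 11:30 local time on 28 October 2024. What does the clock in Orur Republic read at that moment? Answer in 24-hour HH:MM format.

1 April 2024 is a Monday, so the first Monday is April 1 and the second is April 8.
1 October 2024 is a Tuesday, so Sundays fall on 6, 13, 20, 27; the last is October 27.
28 October 2024 does not fall between 8 April and 27 October, so daylight saving is not in effect and Umesk Province is at UTC−06:00.
11:30 Umesk Province + 6h = 17:30 UTC.
1 March 2024 is a Friday, so the first Sunday is March 3 and the fourth is March 24.
1 October 2024 is a Tuesday, so Sundays fall on 6, 13, 20, 27; the last is October 27.
At the standard offset (UTC+07:00), 17:30 UTC + 7h = 00:30 Orur Republic standard time (rolling into the next day, 29 October 2024).
The standard-time date in Orur Republic, 29 October 2024, does not fall between 24 March and 27 October, so daylight saving is not in effect and Orur Republic is at UTC+07:00.
17:30 UTC + 7h = 00:30 Orur Republic (rolling into the next day, 29 October 2024).

00:30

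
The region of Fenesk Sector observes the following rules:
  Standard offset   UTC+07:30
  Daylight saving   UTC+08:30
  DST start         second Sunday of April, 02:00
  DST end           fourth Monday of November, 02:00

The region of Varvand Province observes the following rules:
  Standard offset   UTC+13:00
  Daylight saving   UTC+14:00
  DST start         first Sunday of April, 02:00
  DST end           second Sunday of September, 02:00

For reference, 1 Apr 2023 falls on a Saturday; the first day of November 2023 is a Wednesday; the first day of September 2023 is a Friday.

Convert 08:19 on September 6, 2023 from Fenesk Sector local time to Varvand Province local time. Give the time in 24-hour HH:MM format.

13:49

1 April 2023 is a Saturday, so the first Sunday is April 2 and the second is April 9.
1 November 2023 is a Wednesday, so the first Monday is November 6 and the fourth is November 27.
September 6, 2023 falls between 9 April and 27 November, so daylight saving is in effect and Fenesk Sector is at UTC+08:30.
08:19 Fenesk Sector − 8h30m = 23:49 UTC (rolling into the previous day, 5 September 2023).
1 April 2023 is a Saturday, so the first Sunday is April 2.
1 September 2023 is a Friday, so the first Sunday is September 3 and the second is September 10.
At the standard offset (UTC+13:00), 23:49 UTC + 13h = 12:49 Varvand Province standard time (rolling into the next day, 6 September 2023).
The standard-time date in Varvand Province, September 6, 2023, lies within the daylight-saving period (2 April – 10 September), so Varvand Province is on daylight time, UTC+14:00.
23:49 UTC + 14h = 13:49 Varvand Province (rolling into the next day, 6 September 2023).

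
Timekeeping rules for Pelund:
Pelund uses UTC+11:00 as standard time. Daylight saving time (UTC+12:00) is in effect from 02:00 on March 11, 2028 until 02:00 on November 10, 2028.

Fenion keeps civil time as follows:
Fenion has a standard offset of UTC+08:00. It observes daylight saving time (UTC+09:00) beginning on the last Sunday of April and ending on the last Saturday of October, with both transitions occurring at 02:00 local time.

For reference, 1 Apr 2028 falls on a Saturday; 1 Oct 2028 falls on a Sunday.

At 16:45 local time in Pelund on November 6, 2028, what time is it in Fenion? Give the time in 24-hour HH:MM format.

12:45

Daylight saving runs 11 March – 10 November; November 6, 2028 is inside that window, so Pelund is at UTC+12:00.
16:45 Pelund − 12h = 04:45 UTC.
1 April 2028 is a Saturday, so Sundays fall on 2, 9, 16, 23, 30; the last is April 30.
1 October 2028 is a Sunday, so Saturdays fall on 7, 14, 21, 28; the last is October 28.
At the standard offset (UTC+08:00), 04:45 UTC + 8h = 12:45 Fenion standard time.
The standard-time date in Fenion, November 6, 2028, does not fall between 30 April and 28 October, so daylight saving is not in effect and Fenion is at UTC+08:00.
04:45 UTC + 8h = 12:45 Fenion.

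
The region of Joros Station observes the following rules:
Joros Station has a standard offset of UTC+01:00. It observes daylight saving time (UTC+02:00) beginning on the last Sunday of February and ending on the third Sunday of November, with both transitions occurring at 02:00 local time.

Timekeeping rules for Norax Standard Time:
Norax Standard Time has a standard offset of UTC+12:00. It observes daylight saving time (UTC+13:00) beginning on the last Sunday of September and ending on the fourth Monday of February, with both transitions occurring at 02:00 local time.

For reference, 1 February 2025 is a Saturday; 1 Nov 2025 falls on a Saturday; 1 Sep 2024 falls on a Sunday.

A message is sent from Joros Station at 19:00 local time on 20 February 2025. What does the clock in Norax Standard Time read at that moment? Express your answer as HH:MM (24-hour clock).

1 February 2025 is a Saturday, so Sundays fall on 2, 9, 16, 23; the last is February 23.
1 November 2025 is a Saturday, so the first Sunday is November 2 and the third is November 16.
20 February 2025 does not fall between 23 February and 16 November, so daylight saving is not in effect and Joros Station is at UTC+01:00.
19:00 Joros Station − 1h = 18:00 UTC.
1 September 2024 is a Sunday, so Sundays fall on 1, 8, 15, 22, 29; the last is September 29.
1 February 2025 is a Saturday, so the first Monday is February 3 and the fourth is February 24.
At the standard offset (UTC+12:00), 18:00 UTC + 12h = 06:00 Norax Standard Time standard time (rolling into the next day, 21 February 2025).
Daylight saving runs 29 September 2024 – 24 February 2025; the standard-time date in Norax Standard Time, 21 February 2025, is inside that window, so Norax Standard Time is at UTC+13:00.
18:00 UTC + 13h = 07:00 Norax Standard Time (rolling into the next day, 21 February 2025).

07:00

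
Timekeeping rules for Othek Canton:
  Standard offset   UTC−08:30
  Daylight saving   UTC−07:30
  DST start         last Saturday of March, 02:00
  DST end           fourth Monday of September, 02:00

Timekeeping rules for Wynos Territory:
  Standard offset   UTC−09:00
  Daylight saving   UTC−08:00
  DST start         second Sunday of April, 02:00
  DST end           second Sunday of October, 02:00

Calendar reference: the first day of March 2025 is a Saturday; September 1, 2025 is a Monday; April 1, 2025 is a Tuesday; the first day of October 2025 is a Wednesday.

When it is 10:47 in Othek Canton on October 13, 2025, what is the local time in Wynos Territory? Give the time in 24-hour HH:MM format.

1 March 2025 is a Saturday, so Saturdays fall on 1, 8, 15, 22, 29; the last is March 29.
1 September 2025 is a Monday, so the first Monday is September 1 and the fourth is September 22.
Daylight saving runs 29 March – 22 September; October 13, 2025 is outside that window, so Othek Canton is on standard time at UTC−08:30.
10:47 Othek Canton + 8h30m = 19:17 UTC.
1 April 2025 is a Tuesday, so the first Sunday is April 6 and the second is April 13.
1 October 2025 is a Wednesday, so the first Sunday is October 5 and the second is October 12.
At the standard offset (UTC−09:00), 19:17 UTC − 9h = 10:17 Wynos Territory standard time.
Daylight saving runs 13 April – 12 October; the standard-time date in Wynos Territory, October 13, 2025, is outside that window, so Wynos Territory is on standard time at UTC−09:00.
19:17 UTC − 9h = 10:17 Wynos Territory.

10:17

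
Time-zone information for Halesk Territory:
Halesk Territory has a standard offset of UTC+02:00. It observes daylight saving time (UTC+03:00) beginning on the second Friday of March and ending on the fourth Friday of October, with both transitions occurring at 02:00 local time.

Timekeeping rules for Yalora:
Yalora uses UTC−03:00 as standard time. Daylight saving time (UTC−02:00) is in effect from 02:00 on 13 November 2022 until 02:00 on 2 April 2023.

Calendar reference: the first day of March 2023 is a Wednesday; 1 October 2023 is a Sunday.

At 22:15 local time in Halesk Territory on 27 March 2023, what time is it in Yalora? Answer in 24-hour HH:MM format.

1 March 2023 is a Wednesday, so the first Friday is March 3 and the second is March 10.
1 October 2023 is a Sunday, so the first Friday is October 6 and the fourth is October 27.
Daylight saving runs 10 March – 27 October; 27 March 2023 is inside that window, so Halesk Territory is at UTC+03:00.
22:15 Halesk Territory − 3h = 19:15 UTC.
At the standard offset (UTC−03:00), 19:15 UTC − 3h = 16:15 Yalora standard time.
The standard-time date in Yalora, 27 March 2023, falls between 13 November 2022 and 2 April 2023, so daylight saving is in effect and Yalora is at UTC−02:00.
19:15 UTC − 2h = 17:15 Yalora.

17:15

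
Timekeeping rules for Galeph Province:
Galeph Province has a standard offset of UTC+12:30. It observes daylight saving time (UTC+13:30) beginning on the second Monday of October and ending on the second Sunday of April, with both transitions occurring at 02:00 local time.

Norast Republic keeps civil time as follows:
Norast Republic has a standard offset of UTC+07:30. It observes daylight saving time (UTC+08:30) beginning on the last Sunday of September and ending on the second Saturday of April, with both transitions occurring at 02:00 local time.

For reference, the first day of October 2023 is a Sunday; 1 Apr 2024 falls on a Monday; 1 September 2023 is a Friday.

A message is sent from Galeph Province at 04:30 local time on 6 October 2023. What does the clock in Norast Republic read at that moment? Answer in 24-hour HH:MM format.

1 October 2023 is a Sunday, so the first Monday is October 2 and the second is October 9.
1 April 2024 is a Monday, so the first Sunday is April 7 and the second is April 14.
6 October 2023 does not fall between 9 October 2023 and 14 April 2024, so daylight saving is not in effect and Galeph Province is at UTC+12:30.
04:30 Galeph Province − 12h30m = 16:00 UTC (rolling into the previous day, 5 October 2023).
1 September 2023 is a Friday, so Sundays fall on 3, 10, 17, 24; the last is September 24.
1 April 2024 is a Monday, so the first Saturday is April 6 and the second is April 13.
At the standard offset (UTC+07:30), 16:00 UTC + 7h30m = 23:30 Norast Republic standard time.
The standard-time date in Norast Republic, 5 October 2023, lies within the daylight-saving period (24 September 2023 – 13 April 2024), so Norast Republic is on daylight time, UTC+08:30.
16:00 UTC + 8h30m = 00:30 Norast Republic (rolling into the next day, 6 October 2023).

00:30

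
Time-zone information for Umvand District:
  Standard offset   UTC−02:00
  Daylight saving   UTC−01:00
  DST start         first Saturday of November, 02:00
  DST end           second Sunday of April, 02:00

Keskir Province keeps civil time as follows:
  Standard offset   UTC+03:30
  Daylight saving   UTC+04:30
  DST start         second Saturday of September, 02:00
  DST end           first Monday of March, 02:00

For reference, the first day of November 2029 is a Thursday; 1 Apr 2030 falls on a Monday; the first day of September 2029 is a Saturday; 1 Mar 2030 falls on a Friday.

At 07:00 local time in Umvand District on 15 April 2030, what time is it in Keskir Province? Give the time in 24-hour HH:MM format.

1 November 2029 is a Thursday, so the first Saturday is November 3.
1 April 2030 is a Monday, so the first Sunday is April 7 and the second is April 14.
Daylight saving runs 3 November 2029 – 14 April 2030; 15 April 2030 is outside that window, so Umvand District is on standard time at UTC−02:00.
07:00 Umvand District + 2h = 09:00 UTC.
1 September 2029 is a Saturday, so the first Saturday is September 1 and the second is September 8.
1 March 2030 is a Friday, so the first Monday is March 4.
At the standard offset (UTC+03:30), 09:00 UTC + 3h30m = 12:30 Keskir Province standard time.
The standard-time date in Keskir Province, 15 April 2030, is outside the daylight-saving period (8 September 2029 – 4 March 2030), so Keskir Province is on standard time, UTC+03:30.
09:00 UTC + 3h30m = 12:30 Keskir Province.

12:30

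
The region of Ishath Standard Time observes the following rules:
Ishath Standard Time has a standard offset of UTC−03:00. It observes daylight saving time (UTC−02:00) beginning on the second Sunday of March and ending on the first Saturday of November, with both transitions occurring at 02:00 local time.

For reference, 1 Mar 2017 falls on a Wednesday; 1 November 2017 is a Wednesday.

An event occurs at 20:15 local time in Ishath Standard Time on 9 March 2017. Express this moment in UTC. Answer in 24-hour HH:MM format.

23:15

1 March 2017 is a Wednesday, so the first Sunday is March 5 and the second is March 12.
1 November 2017 is a Wednesday, so the first Saturday is November 4.
Daylight saving runs 12 March – 4 November; 9 March 2017 is outside that window, so Ishath Standard Time is on standard time at UTC−03:00.
20:15 local + 3h = 23:15 UTC.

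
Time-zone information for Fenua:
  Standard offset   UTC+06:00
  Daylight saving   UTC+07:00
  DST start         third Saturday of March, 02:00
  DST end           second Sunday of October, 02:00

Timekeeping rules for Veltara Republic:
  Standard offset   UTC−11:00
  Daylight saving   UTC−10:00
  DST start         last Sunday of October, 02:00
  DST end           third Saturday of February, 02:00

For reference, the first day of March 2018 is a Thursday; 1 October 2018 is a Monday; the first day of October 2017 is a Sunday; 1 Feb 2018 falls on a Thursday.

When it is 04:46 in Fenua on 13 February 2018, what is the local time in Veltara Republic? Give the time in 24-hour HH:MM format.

1 March 2018 is a Thursday, so the first Saturday is March 3 and the third is March 17.
1 October 2018 is a Monday, so the first Sunday is October 7 and the second is October 14.
Daylight saving runs 17 March – 14 October; 13 February 2018 is outside that window, so Fenua is on standard time at UTC+06:00.
04:46 Fenua − 6h = 22:46 UTC (rolling into the previous day, 12 February 2018).
1 October 2017 is a Sunday, so Sundays fall on 1, 8, 15, 22, 29; the last is October 29.
1 February 2018 is a Thursday, so the first Saturday is February 3 and the third is February 17.
At the standard offset (UTC−11:00), 22:46 UTC − 11h = 11:46 Veltara Republic standard time.
The standard-time date in Veltara Republic, 12 February 2018, falls between 29 October 2017 and 17 February 2018, so daylight saving is in effect and Veltara Republic is at UTC−10:00.
22:46 UTC − 10h = 12:46 Veltara Republic.

12:46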